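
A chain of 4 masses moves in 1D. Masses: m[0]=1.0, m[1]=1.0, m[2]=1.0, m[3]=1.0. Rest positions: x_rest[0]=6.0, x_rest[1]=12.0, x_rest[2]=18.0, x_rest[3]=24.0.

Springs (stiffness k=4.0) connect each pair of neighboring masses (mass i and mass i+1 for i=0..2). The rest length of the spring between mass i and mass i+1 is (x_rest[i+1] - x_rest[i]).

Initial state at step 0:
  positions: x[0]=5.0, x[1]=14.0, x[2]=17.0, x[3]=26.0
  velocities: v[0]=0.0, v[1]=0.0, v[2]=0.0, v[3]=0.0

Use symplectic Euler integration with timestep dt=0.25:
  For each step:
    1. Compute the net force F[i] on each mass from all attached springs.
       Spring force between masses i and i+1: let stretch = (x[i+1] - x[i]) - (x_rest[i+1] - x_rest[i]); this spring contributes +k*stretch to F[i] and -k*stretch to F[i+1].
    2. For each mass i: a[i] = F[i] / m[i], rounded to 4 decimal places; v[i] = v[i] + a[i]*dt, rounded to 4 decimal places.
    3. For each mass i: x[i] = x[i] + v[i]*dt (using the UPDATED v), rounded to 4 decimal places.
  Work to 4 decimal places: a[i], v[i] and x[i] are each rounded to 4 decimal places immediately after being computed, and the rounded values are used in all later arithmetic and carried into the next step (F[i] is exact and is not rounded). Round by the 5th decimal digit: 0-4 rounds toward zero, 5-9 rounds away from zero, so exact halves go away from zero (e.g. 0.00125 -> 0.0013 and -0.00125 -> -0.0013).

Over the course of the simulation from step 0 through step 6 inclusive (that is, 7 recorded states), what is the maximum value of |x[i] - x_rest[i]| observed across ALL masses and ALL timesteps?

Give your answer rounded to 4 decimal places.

Step 0: x=[5.0000 14.0000 17.0000 26.0000] v=[0.0000 0.0000 0.0000 0.0000]
Step 1: x=[5.7500 12.5000 18.5000 25.2500] v=[3.0000 -6.0000 6.0000 -3.0000]
Step 2: x=[6.6875 10.8125 20.1875 24.3125] v=[3.7500 -6.7500 6.7500 -3.7500]
Step 3: x=[7.1563 10.4375 20.5625 23.8438] v=[1.8750 -1.5000 1.5000 -1.8750]
Step 4: x=[6.9454 11.7735 19.2266 24.0547] v=[-0.8438 5.3438 -5.3437 0.8437]
Step 5: x=[6.4415 13.7657 17.2344 24.5586] v=[-2.0157 7.9688 -7.9687 2.0156]
Step 6: x=[6.2686 14.7940 16.2061 24.7315] v=[-0.6915 4.1133 -4.1132 0.6914]
Max displacement = 2.7940

Answer: 2.7940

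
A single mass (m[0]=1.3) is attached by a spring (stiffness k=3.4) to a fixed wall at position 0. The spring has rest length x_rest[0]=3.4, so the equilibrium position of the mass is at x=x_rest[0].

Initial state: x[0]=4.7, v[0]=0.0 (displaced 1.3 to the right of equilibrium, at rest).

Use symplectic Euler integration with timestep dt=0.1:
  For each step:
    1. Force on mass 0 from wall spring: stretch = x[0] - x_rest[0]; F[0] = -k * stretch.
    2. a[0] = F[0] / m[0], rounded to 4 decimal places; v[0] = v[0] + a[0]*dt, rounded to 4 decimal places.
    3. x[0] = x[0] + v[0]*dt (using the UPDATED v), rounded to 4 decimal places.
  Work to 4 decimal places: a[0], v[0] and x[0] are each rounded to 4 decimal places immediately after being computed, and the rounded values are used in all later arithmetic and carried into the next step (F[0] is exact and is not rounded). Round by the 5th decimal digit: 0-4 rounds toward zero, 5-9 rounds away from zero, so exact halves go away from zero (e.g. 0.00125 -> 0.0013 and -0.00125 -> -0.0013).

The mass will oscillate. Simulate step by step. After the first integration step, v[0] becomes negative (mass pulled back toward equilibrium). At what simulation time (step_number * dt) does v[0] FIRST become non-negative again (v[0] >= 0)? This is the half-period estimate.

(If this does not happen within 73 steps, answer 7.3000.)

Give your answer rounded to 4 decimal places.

Answer: 2.0000

Derivation:
Step 0: x=[4.7000] v=[0.0000]
Step 1: x=[4.6660] v=[-0.3400]
Step 2: x=[4.5989] v=[-0.6711]
Step 3: x=[4.5004] v=[-0.9847]
Step 4: x=[4.3732] v=[-1.2725]
Step 5: x=[4.2205] v=[-1.5270]
Step 6: x=[4.0463] v=[-1.7416]
Step 7: x=[3.8552] v=[-1.9106]
Step 8: x=[3.6522] v=[-2.0297]
Step 9: x=[3.4426] v=[-2.0957]
Step 10: x=[3.2319] v=[-2.1068]
Step 11: x=[3.0256] v=[-2.0628]
Step 12: x=[2.8291] v=[-1.9649]
Step 13: x=[2.6475] v=[-1.8156]
Step 14: x=[2.4856] v=[-1.6188]
Step 15: x=[2.3476] v=[-1.3797]
Step 16: x=[2.2372] v=[-1.1045]
Step 17: x=[2.1572] v=[-0.8004]
Step 18: x=[2.1097] v=[-0.4754]
Step 19: x=[2.0959] v=[-0.1379]
Step 20: x=[2.1162] v=[0.2032]
First v>=0 after going negative at step 20, time=2.0000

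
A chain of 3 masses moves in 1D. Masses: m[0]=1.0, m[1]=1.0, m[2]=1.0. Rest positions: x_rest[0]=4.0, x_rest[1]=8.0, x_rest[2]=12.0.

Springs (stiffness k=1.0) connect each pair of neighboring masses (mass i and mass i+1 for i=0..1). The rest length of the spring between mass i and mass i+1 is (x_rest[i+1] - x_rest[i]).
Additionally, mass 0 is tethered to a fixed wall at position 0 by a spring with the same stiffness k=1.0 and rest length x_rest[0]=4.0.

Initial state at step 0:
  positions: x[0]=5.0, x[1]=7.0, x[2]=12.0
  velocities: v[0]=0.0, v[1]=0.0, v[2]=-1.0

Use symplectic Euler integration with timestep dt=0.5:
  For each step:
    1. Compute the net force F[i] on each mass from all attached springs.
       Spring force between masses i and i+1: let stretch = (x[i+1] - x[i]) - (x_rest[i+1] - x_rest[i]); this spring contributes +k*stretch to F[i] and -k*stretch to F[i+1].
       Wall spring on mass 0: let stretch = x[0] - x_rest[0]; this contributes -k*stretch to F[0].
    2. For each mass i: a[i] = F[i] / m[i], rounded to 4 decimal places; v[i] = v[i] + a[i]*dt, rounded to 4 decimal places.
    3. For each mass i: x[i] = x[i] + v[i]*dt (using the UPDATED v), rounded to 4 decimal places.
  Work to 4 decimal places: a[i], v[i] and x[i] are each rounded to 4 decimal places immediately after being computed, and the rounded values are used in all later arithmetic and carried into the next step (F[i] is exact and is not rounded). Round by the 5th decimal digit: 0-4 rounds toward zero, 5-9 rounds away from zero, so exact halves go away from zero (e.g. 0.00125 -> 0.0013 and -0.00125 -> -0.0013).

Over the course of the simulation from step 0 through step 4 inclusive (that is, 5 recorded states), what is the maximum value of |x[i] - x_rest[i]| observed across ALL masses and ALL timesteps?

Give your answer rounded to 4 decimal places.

Answer: 1.5312

Derivation:
Step 0: x=[5.0000 7.0000 12.0000] v=[0.0000 0.0000 -1.0000]
Step 1: x=[4.2500 7.7500 11.2500] v=[-1.5000 1.5000 -1.5000]
Step 2: x=[3.3125 8.5000 10.6250] v=[-1.8750 1.5000 -1.2500]
Step 3: x=[2.8438 8.4844 10.4688] v=[-0.9375 -0.0313 -0.3125]
Step 4: x=[3.0743 7.5547 10.8165] v=[0.4609 -1.8594 0.6953]
Max displacement = 1.5312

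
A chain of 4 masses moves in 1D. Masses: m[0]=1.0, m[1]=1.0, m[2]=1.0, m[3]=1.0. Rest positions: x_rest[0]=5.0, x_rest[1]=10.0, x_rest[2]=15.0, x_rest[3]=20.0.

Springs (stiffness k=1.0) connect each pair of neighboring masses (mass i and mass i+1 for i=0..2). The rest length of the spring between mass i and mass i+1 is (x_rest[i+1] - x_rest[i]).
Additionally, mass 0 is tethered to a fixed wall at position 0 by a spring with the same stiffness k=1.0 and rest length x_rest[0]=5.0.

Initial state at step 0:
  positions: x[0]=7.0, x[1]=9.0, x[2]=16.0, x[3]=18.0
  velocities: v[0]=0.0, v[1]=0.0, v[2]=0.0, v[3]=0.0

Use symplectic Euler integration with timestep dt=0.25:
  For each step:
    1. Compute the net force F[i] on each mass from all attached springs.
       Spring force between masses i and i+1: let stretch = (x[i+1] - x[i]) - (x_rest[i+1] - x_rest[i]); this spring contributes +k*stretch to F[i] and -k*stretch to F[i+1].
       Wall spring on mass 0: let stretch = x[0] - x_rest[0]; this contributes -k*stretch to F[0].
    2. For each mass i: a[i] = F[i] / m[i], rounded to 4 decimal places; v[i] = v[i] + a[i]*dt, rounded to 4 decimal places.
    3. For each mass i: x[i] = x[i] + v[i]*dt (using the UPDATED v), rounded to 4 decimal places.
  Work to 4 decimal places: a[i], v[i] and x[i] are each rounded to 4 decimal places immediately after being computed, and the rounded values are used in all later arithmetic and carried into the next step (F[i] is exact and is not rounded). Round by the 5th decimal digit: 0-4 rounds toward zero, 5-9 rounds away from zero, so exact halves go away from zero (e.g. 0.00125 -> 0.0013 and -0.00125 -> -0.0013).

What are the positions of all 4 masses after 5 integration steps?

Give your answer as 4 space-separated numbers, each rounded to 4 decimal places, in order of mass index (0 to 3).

Answer: 4.0447 11.4173 13.3664 19.8845

Derivation:
Step 0: x=[7.0000 9.0000 16.0000 18.0000] v=[0.0000 0.0000 0.0000 0.0000]
Step 1: x=[6.6875 9.3125 15.6875 18.1875] v=[-1.2500 1.2500 -1.2500 0.7500]
Step 2: x=[6.1211 9.8594 15.1328 18.5313] v=[-2.2656 2.1875 -2.2188 1.3750]
Step 3: x=[5.4058 10.5022 14.4609 18.9752] v=[-2.8613 2.5713 -2.6875 1.7754]
Step 4: x=[4.6711 11.0739 13.8238 19.4494] v=[-2.9387 2.2869 -2.5486 1.8968]
Step 5: x=[4.0447 11.4173 13.3664 19.8845] v=[-2.5058 1.3737 -1.8297 1.7404]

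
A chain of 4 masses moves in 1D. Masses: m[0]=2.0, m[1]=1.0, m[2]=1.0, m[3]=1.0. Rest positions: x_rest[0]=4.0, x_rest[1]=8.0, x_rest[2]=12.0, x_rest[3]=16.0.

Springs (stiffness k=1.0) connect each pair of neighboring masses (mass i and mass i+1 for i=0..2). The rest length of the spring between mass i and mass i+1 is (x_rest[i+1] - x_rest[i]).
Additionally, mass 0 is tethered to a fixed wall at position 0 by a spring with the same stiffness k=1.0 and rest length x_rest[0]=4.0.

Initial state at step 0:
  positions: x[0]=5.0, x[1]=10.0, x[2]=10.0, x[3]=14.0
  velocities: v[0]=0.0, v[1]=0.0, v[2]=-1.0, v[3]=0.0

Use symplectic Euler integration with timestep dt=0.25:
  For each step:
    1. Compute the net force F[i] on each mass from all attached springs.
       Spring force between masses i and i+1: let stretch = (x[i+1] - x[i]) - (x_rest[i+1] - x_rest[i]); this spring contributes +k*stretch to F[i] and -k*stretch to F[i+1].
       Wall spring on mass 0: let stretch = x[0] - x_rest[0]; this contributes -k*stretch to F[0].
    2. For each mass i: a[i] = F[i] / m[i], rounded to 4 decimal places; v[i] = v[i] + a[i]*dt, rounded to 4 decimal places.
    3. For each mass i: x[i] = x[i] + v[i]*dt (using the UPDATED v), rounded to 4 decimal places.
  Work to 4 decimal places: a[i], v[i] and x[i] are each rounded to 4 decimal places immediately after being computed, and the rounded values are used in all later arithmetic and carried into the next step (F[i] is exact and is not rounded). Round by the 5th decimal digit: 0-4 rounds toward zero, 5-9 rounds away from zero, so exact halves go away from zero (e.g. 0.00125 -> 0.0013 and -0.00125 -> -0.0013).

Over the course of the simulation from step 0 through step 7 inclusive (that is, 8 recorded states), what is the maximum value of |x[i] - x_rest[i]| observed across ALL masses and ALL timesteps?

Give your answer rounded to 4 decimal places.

Step 0: x=[5.0000 10.0000 10.0000 14.0000] v=[0.0000 0.0000 -1.0000 0.0000]
Step 1: x=[5.0000 9.6875 10.0000 14.0000] v=[0.0000 -1.2500 0.0000 0.0000]
Step 2: x=[4.9902 9.1016 10.2305 14.0000] v=[-0.0391 -2.3438 0.9219 0.0000]
Step 3: x=[4.9530 8.3293 10.6260 14.0144] v=[-0.1490 -3.0894 1.5821 0.0576]
Step 4: x=[4.8665 7.4895 11.0898 14.0670] v=[-0.3461 -3.3593 1.8550 0.2105]
Step 5: x=[4.7099 6.7108 11.5146 14.1836] v=[-0.6266 -3.1150 1.6992 0.4662]
Step 6: x=[4.4686 6.1072 11.8060 14.3834] v=[-0.9652 -2.4143 1.1655 0.7990]
Step 7: x=[4.1389 5.7574 11.9023 14.6721] v=[-1.3190 -1.3993 0.3852 1.1547]
Max displacement = 2.2426

Answer: 2.2426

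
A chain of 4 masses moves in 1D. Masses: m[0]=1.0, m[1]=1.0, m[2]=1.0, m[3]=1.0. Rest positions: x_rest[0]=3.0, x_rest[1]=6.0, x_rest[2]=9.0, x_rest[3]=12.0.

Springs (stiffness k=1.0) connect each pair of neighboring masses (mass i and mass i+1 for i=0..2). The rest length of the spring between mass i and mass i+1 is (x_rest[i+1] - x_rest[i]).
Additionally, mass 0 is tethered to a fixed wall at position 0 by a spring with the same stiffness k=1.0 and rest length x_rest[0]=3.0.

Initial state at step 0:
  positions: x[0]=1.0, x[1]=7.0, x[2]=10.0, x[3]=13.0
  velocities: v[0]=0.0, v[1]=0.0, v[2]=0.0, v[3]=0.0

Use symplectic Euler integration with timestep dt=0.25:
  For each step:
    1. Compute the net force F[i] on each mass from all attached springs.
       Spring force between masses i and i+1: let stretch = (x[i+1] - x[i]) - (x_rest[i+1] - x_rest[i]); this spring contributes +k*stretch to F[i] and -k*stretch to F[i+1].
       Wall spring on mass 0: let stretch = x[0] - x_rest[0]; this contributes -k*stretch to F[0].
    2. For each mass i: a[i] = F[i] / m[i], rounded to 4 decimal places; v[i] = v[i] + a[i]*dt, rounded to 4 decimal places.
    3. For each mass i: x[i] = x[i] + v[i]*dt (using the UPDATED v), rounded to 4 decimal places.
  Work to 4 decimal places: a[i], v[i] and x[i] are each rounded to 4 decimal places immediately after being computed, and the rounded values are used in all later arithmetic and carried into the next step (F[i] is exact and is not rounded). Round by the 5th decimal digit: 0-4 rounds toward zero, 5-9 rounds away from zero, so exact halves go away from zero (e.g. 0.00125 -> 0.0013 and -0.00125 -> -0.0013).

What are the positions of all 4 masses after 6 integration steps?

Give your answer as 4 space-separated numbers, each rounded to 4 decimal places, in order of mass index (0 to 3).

Answer: 4.6934 5.3757 9.4800 12.9513

Derivation:
Step 0: x=[1.0000 7.0000 10.0000 13.0000] v=[0.0000 0.0000 0.0000 0.0000]
Step 1: x=[1.3125 6.8125 10.0000 13.0000] v=[1.2500 -0.7500 0.0000 0.0000]
Step 2: x=[1.8867 6.4805 9.9883 13.0000] v=[2.2969 -1.3281 -0.0469 0.0000]
Step 3: x=[2.6301 6.0806 9.9456 12.9993] v=[2.9737 -1.5996 -0.1709 -0.0029]
Step 4: x=[3.4248 5.7066 9.8522 12.9952] v=[3.1788 -1.4960 -0.3737 -0.0163]
Step 5: x=[4.1481 5.4491 9.6961 12.9822] v=[2.8931 -1.0301 -0.6244 -0.0521]
Step 6: x=[4.6934 5.3757 9.4800 12.9513] v=[2.1813 -0.2936 -0.8646 -0.1236]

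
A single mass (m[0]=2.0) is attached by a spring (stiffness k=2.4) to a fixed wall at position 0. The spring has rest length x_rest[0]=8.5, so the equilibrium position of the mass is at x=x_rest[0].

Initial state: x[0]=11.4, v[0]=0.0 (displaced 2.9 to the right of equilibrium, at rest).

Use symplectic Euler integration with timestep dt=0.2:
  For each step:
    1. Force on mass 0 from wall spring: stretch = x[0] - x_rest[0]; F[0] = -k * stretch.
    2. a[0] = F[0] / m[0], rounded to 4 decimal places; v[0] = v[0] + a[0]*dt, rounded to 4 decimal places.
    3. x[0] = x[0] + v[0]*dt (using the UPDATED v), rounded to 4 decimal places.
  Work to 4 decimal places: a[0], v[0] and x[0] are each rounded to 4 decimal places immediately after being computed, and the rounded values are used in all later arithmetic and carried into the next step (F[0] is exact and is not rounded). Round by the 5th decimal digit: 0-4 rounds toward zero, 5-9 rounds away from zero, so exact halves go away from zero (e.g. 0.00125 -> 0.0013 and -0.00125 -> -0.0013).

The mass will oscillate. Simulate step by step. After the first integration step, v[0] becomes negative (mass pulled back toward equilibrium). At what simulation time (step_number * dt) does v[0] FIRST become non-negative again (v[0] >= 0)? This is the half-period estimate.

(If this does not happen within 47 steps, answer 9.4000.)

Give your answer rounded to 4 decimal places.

Step 0: x=[11.4000] v=[0.0000]
Step 1: x=[11.2608] v=[-0.6960]
Step 2: x=[10.9891] v=[-1.3586]
Step 3: x=[10.5979] v=[-1.9560]
Step 4: x=[10.1060] v=[-2.4595]
Step 5: x=[9.5370] v=[-2.8449]
Step 6: x=[8.9182] v=[-3.0938]
Step 7: x=[8.2794] v=[-3.1942]
Step 8: x=[7.6511] v=[-3.1413]
Step 9: x=[7.0636] v=[-2.9376]
Step 10: x=[6.5450] v=[-2.5929]
Step 11: x=[6.1203] v=[-2.1237]
Step 12: x=[5.8098] v=[-1.5526]
Step 13: x=[5.6284] v=[-0.9070]
Step 14: x=[5.5848] v=[-0.2178]
Step 15: x=[5.6812] v=[0.4818]
First v>=0 after going negative at step 15, time=3.0000

Answer: 3.0000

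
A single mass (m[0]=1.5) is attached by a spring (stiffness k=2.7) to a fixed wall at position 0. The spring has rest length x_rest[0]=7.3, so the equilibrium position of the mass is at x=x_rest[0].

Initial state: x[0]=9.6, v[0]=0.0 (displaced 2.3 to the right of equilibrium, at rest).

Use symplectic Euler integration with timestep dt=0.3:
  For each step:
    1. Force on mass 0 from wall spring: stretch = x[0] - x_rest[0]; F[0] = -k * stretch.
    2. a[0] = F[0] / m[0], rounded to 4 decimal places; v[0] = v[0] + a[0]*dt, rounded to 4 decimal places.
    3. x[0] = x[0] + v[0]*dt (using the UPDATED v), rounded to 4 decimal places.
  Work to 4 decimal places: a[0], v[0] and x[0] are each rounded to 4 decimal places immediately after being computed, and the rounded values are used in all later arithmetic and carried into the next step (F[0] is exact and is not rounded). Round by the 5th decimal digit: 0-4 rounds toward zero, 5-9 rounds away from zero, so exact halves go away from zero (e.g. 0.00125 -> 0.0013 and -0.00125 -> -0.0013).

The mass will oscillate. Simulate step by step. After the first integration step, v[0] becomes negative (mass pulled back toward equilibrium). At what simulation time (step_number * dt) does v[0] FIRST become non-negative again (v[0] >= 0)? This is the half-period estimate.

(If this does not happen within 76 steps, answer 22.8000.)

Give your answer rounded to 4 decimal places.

Step 0: x=[9.6000] v=[0.0000]
Step 1: x=[9.2274] v=[-1.2420]
Step 2: x=[8.5426] v=[-2.2828]
Step 3: x=[7.6565] v=[-2.9538]
Step 4: x=[6.7126] v=[-3.1463]
Step 5: x=[5.8639] v=[-2.8291]
Step 6: x=[5.2478] v=[-2.0536]
Step 7: x=[4.9642] v=[-0.9454]
Step 8: x=[5.0590] v=[0.3159]
First v>=0 after going negative at step 8, time=2.4000

Answer: 2.4000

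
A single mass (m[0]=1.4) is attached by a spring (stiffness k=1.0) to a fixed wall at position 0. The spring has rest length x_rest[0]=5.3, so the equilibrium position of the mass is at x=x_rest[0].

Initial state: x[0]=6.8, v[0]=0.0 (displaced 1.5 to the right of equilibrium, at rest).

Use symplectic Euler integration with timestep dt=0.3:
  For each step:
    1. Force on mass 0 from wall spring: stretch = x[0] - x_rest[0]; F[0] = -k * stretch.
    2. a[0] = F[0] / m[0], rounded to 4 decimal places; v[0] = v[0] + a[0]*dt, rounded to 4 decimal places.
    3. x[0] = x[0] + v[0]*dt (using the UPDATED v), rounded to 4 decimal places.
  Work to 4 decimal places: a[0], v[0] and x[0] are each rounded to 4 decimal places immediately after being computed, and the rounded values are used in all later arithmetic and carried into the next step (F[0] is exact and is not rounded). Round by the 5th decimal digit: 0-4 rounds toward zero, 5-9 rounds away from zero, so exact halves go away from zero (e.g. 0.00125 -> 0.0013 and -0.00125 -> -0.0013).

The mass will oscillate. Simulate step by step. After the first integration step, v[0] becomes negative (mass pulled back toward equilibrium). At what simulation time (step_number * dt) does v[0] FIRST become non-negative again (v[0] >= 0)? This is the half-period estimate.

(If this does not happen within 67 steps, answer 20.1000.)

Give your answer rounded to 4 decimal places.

Step 0: x=[6.8000] v=[0.0000]
Step 1: x=[6.7036] v=[-0.3214]
Step 2: x=[6.5169] v=[-0.6222]
Step 3: x=[6.2520] v=[-0.8830]
Step 4: x=[5.9259] v=[-1.0870]
Step 5: x=[5.5596] v=[-1.2211]
Step 6: x=[5.1766] v=[-1.2767]
Step 7: x=[4.8015] v=[-1.2503]
Step 8: x=[4.4585] v=[-1.1435]
Step 9: x=[4.1695] v=[-0.9632]
Step 10: x=[3.9532] v=[-0.7210]
Step 11: x=[3.8235] v=[-0.4324]
Step 12: x=[3.7887] v=[-0.1160]
Step 13: x=[3.8511] v=[0.2079]
First v>=0 after going negative at step 13, time=3.9000

Answer: 3.9000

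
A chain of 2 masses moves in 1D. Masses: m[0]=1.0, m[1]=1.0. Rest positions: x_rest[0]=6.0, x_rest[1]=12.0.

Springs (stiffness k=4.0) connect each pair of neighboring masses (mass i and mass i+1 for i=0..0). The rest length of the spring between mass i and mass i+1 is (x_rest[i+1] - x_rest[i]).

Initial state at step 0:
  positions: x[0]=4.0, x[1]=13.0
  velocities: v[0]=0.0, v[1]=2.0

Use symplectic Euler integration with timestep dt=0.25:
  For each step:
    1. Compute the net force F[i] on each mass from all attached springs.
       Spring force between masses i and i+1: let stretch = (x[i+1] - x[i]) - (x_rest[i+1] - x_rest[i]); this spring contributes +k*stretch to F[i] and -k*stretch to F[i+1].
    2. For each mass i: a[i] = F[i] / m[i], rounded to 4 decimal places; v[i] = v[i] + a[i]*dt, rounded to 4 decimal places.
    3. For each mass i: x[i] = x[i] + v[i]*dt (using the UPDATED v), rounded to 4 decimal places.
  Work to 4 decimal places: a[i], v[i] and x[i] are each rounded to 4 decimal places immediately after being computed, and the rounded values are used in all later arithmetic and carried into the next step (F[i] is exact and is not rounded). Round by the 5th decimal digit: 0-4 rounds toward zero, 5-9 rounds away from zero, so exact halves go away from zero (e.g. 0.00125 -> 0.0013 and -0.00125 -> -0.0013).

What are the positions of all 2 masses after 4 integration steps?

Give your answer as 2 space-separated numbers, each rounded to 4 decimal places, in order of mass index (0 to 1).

Answer: 8.0000 11.0000

Derivation:
Step 0: x=[4.0000 13.0000] v=[0.0000 2.0000]
Step 1: x=[4.7500 12.7500] v=[3.0000 -1.0000]
Step 2: x=[6.0000 12.0000] v=[5.0000 -3.0000]
Step 3: x=[7.2500 11.2500] v=[5.0000 -3.0000]
Step 4: x=[8.0000 11.0000] v=[3.0000 -1.0000]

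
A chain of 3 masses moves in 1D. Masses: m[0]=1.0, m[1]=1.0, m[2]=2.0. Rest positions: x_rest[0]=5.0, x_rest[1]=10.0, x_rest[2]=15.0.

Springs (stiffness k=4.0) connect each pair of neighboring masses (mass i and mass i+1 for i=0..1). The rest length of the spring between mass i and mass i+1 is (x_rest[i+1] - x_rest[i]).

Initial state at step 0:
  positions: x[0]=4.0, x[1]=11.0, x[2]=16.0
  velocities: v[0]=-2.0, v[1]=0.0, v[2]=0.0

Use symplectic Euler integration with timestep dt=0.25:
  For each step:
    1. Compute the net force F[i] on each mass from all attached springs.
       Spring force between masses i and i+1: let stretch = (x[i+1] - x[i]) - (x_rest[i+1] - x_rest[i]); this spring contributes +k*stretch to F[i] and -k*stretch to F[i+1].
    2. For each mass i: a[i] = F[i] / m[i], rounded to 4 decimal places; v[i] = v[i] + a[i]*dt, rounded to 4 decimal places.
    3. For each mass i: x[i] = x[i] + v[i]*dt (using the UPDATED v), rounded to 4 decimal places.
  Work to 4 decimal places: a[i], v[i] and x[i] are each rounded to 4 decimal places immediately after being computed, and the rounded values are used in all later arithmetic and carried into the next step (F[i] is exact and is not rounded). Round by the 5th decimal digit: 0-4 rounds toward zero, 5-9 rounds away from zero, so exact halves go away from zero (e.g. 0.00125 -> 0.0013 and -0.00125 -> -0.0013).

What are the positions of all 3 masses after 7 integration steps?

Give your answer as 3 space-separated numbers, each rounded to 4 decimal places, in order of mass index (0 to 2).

Step 0: x=[4.0000 11.0000 16.0000] v=[-2.0000 0.0000 0.0000]
Step 1: x=[4.0000 10.5000 16.0000] v=[0.0000 -2.0000 0.0000]
Step 2: x=[4.3750 9.7500 15.9375] v=[1.5000 -3.0000 -0.2500]
Step 3: x=[4.8438 9.2031 15.7266] v=[1.8750 -2.1875 -0.8438]
Step 4: x=[5.1524 9.1973 15.3252] v=[1.2343 -0.0233 -1.6056]
Step 5: x=[5.2222 9.7122 14.7828] v=[0.2792 2.0597 -2.1696]
Step 6: x=[5.1645 10.3723 14.2316] v=[-0.2308 2.6403 -2.2049]
Step 7: x=[5.1588 10.6953 13.8230] v=[-0.0230 1.2918 -1.6346]

Answer: 5.1588 10.6953 13.8230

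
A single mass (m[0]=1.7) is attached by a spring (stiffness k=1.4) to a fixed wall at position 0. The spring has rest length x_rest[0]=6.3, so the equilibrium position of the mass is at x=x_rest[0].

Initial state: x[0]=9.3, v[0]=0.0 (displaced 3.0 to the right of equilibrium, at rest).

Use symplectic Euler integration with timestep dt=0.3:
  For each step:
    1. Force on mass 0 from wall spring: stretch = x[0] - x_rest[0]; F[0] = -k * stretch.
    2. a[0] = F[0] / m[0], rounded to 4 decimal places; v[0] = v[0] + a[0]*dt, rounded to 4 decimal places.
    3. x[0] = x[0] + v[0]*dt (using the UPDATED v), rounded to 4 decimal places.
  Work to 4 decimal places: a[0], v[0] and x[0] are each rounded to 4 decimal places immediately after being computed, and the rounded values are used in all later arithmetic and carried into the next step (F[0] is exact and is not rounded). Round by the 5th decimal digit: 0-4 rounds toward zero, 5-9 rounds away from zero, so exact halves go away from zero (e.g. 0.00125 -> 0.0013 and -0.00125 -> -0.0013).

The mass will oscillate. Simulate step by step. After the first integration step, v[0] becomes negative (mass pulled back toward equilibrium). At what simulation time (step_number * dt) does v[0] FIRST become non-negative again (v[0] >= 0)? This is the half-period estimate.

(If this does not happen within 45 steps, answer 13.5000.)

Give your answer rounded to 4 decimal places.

Answer: 3.6000

Derivation:
Step 0: x=[9.3000] v=[0.0000]
Step 1: x=[9.0776] v=[-0.7412]
Step 2: x=[8.6494] v=[-1.4274]
Step 3: x=[8.0471] v=[-2.0078]
Step 4: x=[7.3153] v=[-2.4394]
Step 5: x=[6.5082] v=[-2.6902]
Step 6: x=[5.6857] v=[-2.7417]
Step 7: x=[4.9087] v=[-2.5899]
Step 8: x=[4.2348] v=[-2.2462]
Step 9: x=[3.7140] v=[-1.7360]
Step 10: x=[3.3849] v=[-1.0971]
Step 11: x=[3.2718] v=[-0.3769]
Step 12: x=[3.3832] v=[0.3712]
First v>=0 after going negative at step 12, time=3.6000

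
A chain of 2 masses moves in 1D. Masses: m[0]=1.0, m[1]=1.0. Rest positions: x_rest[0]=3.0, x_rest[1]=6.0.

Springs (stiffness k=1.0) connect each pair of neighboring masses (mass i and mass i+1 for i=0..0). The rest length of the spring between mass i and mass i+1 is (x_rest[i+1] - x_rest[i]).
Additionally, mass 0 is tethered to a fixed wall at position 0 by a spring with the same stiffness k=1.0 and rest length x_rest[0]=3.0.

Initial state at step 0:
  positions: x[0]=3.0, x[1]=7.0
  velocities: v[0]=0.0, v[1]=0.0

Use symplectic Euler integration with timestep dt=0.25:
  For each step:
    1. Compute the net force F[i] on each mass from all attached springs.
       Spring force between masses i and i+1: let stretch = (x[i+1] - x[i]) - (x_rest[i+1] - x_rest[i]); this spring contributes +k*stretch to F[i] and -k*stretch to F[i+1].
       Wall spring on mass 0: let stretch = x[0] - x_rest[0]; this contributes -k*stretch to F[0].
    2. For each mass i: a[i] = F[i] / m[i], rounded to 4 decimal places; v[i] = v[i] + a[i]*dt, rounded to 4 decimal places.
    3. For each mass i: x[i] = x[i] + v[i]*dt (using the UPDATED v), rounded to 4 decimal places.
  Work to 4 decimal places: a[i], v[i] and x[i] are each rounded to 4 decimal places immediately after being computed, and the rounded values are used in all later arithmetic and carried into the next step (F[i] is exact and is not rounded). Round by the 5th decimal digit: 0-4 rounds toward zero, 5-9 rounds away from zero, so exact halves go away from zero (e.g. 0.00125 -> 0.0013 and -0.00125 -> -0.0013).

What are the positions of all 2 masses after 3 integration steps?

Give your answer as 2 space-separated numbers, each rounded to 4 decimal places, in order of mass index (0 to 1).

Answer: 3.3184 6.6628

Derivation:
Step 0: x=[3.0000 7.0000] v=[0.0000 0.0000]
Step 1: x=[3.0625 6.9375] v=[0.2500 -0.2500]
Step 2: x=[3.1758 6.8203] v=[0.4531 -0.4688]
Step 3: x=[3.3184 6.6628] v=[0.5703 -0.6299]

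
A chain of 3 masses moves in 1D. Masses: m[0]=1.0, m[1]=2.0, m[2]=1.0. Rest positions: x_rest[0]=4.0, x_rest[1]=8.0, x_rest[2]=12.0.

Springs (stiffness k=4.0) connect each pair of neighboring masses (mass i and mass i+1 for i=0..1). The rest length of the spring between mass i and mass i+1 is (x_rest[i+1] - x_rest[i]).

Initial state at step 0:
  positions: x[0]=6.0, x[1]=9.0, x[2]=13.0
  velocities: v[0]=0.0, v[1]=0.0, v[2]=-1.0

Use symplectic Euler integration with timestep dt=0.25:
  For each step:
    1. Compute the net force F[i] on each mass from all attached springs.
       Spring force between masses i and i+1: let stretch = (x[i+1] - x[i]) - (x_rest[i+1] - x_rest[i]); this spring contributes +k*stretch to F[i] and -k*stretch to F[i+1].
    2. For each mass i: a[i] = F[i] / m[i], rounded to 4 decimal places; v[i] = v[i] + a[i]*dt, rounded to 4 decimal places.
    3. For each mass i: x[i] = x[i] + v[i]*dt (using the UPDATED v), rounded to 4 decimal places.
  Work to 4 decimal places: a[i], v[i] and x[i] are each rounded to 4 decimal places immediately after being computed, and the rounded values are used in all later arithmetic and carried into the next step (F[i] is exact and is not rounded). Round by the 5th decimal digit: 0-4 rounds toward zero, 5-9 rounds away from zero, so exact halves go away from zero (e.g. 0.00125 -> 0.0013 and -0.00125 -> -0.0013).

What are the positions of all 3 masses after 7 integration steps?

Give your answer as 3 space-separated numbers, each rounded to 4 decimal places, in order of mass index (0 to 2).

Step 0: x=[6.0000 9.0000 13.0000] v=[0.0000 0.0000 -1.0000]
Step 1: x=[5.7500 9.1250 12.7500] v=[-1.0000 0.5000 -1.0000]
Step 2: x=[5.3438 9.2813 12.5938] v=[-1.6250 0.6250 -0.6250]
Step 3: x=[4.9219 9.3594 12.6094] v=[-1.6875 0.3125 0.0625]
Step 4: x=[4.6094 9.2891 12.8125] v=[-1.2500 -0.2813 0.8125]
Step 5: x=[4.4668 9.0742 13.1348] v=[-0.5703 -0.8595 1.2891]
Step 6: x=[4.4761 8.7910 13.4419] v=[0.0371 -1.1329 1.2285]
Step 7: x=[4.5641 8.5498 13.5863] v=[0.3520 -0.9649 0.5776]

Answer: 4.5641 8.5498 13.5863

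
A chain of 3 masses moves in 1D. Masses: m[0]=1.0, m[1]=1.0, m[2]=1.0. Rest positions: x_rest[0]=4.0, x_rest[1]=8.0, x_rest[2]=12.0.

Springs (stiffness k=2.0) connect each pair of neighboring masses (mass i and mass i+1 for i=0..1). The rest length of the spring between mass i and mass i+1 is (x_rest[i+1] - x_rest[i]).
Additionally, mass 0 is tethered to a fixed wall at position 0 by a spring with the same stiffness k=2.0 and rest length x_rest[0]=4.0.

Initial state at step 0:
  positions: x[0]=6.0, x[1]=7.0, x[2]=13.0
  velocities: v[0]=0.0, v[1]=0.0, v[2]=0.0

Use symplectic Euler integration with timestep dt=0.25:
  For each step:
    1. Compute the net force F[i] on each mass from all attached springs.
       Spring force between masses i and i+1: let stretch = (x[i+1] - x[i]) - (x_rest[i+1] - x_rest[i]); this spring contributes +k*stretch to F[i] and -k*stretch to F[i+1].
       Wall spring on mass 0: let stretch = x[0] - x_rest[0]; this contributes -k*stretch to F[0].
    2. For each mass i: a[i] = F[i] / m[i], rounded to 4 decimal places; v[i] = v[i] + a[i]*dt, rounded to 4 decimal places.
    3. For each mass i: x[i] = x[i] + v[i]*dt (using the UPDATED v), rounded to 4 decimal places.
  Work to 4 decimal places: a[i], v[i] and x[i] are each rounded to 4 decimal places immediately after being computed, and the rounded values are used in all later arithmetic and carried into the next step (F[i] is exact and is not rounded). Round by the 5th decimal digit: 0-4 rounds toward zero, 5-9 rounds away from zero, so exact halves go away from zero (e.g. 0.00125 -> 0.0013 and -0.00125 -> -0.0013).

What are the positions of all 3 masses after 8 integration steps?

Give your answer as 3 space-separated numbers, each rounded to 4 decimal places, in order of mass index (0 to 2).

Step 0: x=[6.0000 7.0000 13.0000] v=[0.0000 0.0000 0.0000]
Step 1: x=[5.3750 7.6250 12.7500] v=[-2.5000 2.5000 -1.0000]
Step 2: x=[4.3594 8.6094 12.3594] v=[-4.0625 3.9375 -1.5625]
Step 3: x=[3.3301 9.5313 12.0000] v=[-4.1172 3.6875 -1.4375]
Step 4: x=[2.6597 9.9866 11.8320] v=[-2.6817 1.8213 -0.6719]
Step 5: x=[2.5727 9.7567 11.9334] v=[-0.3481 -0.9195 0.4054]
Step 6: x=[3.0621 8.9009 12.2627] v=[1.9576 -3.4232 1.3171]
Step 7: x=[3.8986 7.7355 12.6718] v=[3.3460 -4.6617 1.6362]
Step 8: x=[4.7274 6.7075 12.9638] v=[3.3152 -4.1120 1.1681]

Answer: 4.7274 6.7075 12.9638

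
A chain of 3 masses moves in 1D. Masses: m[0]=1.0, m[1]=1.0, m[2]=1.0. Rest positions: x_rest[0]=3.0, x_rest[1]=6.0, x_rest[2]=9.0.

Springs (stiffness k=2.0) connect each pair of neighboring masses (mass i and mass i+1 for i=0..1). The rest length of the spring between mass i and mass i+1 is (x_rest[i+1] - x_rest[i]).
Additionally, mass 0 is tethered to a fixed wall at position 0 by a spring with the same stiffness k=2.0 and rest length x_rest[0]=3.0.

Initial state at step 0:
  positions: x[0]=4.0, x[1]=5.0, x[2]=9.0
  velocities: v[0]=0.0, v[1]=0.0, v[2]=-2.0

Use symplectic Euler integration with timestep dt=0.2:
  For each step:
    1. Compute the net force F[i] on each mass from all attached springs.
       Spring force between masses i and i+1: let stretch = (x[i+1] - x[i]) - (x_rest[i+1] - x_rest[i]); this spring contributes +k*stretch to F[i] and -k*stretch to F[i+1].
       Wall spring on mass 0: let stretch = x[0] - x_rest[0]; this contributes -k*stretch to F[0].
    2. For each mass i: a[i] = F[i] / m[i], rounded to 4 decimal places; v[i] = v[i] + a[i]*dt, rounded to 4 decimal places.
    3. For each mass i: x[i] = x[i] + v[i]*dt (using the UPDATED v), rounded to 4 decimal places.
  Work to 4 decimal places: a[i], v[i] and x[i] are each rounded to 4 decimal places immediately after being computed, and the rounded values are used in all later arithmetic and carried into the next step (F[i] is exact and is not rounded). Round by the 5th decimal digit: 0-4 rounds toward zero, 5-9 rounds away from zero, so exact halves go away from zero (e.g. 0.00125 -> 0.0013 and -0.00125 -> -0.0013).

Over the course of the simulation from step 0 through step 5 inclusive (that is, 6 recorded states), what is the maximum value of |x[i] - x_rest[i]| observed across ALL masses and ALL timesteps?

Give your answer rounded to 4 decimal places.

Step 0: x=[4.0000 5.0000 9.0000] v=[0.0000 0.0000 -2.0000]
Step 1: x=[3.7600 5.2400 8.5200] v=[-1.2000 1.2000 -2.4000]
Step 2: x=[3.3376 5.6240 8.0176] v=[-2.1120 1.9200 -2.5120]
Step 3: x=[2.8311 6.0166 7.5637] v=[-2.5325 1.9629 -2.2694]
Step 4: x=[2.3530 6.2781 7.2261] v=[-2.3907 1.3075 -1.6882]
Step 5: x=[2.0006 6.3014 7.0526] v=[-1.7619 0.1167 -0.8674]
Max displacement = 1.9474

Answer: 1.9474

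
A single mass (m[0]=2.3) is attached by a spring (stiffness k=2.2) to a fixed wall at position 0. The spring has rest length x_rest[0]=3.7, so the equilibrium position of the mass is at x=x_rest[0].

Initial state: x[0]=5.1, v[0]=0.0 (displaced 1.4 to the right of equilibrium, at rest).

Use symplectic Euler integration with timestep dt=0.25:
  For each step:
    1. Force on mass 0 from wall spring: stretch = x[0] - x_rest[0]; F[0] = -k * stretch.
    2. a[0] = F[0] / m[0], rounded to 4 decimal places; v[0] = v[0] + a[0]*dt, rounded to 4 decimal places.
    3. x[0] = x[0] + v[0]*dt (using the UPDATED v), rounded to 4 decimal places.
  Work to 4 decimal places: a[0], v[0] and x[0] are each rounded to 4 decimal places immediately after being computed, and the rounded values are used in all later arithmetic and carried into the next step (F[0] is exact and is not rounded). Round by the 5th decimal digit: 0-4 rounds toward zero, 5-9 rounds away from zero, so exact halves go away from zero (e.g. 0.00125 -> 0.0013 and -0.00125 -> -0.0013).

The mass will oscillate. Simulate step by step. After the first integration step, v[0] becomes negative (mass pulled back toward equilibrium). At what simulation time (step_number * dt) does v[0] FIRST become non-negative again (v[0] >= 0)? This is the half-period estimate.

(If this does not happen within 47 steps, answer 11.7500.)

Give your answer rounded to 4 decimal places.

Step 0: x=[5.1000] v=[0.0000]
Step 1: x=[5.0163] v=[-0.3348]
Step 2: x=[4.8539] v=[-0.6496]
Step 3: x=[4.6225] v=[-0.9255]
Step 4: x=[4.3360] v=[-1.1461]
Step 5: x=[4.0115] v=[-1.2982]
Step 6: x=[3.6683] v=[-1.3727]
Step 7: x=[3.3270] v=[-1.3651]
Step 8: x=[3.0080] v=[-1.2759]
Step 9: x=[2.7304] v=[-1.1104]
Step 10: x=[2.5108] v=[-0.8786]
Step 11: x=[2.3623] v=[-0.5942]
Step 12: x=[2.2937] v=[-0.2743]
Step 13: x=[2.3092] v=[0.0620]
First v>=0 after going negative at step 13, time=3.2500

Answer: 3.2500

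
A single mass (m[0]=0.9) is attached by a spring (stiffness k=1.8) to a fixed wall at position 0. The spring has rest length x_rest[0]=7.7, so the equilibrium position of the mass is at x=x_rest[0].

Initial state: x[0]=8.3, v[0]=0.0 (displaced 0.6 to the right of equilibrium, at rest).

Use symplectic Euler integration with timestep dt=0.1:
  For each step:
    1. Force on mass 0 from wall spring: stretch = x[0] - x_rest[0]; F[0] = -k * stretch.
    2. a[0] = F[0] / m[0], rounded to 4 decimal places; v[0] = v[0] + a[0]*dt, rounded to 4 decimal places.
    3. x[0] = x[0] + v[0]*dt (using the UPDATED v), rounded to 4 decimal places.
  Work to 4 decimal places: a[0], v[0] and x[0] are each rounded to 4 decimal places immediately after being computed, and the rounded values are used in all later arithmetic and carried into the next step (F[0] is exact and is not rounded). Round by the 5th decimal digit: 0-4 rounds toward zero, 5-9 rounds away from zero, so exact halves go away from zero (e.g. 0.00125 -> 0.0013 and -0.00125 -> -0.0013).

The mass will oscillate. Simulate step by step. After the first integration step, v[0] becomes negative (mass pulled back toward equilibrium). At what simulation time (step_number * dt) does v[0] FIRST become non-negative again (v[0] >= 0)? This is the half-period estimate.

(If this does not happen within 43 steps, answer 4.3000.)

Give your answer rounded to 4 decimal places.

Answer: 2.3000

Derivation:
Step 0: x=[8.3000] v=[0.0000]
Step 1: x=[8.2880] v=[-0.1200]
Step 2: x=[8.2642] v=[-0.2376]
Step 3: x=[8.2292] v=[-0.3504]
Step 4: x=[8.1836] v=[-0.4562]
Step 5: x=[8.1283] v=[-0.5529]
Step 6: x=[8.0644] v=[-0.6386]
Step 7: x=[7.9933] v=[-0.7115]
Step 8: x=[7.9163] v=[-0.7702]
Step 9: x=[7.8350] v=[-0.8135]
Step 10: x=[7.7510] v=[-0.8405]
Step 11: x=[7.6659] v=[-0.8507]
Step 12: x=[7.5815] v=[-0.8439]
Step 13: x=[7.4995] v=[-0.8202]
Step 14: x=[7.4215] v=[-0.7801]
Step 15: x=[7.3491] v=[-0.7244]
Step 16: x=[7.2837] v=[-0.6542]
Step 17: x=[7.2266] v=[-0.5709]
Step 18: x=[7.1790] v=[-0.4762]
Step 19: x=[7.1418] v=[-0.3720]
Step 20: x=[7.1158] v=[-0.2604]
Step 21: x=[7.1014] v=[-0.1436]
Step 22: x=[7.0990] v=[-0.0239]
Step 23: x=[7.1086] v=[0.0963]
First v>=0 after going negative at step 23, time=2.3000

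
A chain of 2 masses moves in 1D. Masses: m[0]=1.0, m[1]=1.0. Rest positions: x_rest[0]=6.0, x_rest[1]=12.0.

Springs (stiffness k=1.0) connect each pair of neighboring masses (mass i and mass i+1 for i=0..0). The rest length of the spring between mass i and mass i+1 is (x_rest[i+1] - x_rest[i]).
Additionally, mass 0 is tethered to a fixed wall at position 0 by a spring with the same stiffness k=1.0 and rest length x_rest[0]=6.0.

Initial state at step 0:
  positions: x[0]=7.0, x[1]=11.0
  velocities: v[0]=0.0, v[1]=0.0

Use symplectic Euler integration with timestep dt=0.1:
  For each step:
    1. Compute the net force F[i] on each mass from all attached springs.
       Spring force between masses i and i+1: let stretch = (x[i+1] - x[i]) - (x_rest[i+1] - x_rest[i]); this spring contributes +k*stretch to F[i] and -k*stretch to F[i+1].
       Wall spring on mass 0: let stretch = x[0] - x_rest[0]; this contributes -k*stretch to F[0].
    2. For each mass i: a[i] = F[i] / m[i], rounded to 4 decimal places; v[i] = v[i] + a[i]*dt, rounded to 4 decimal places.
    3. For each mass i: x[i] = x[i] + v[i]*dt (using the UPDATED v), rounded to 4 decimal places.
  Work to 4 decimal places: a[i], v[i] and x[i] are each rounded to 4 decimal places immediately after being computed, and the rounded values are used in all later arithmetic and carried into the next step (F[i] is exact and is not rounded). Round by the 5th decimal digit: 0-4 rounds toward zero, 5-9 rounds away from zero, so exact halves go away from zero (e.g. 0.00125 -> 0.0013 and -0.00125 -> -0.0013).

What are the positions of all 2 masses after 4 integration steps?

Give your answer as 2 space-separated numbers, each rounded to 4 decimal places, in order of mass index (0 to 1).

Step 0: x=[7.0000 11.0000] v=[0.0000 0.0000]
Step 1: x=[6.9700 11.0200] v=[-0.3000 0.2000]
Step 2: x=[6.9108 11.0595] v=[-0.5920 0.3950]
Step 3: x=[6.8240 11.1175] v=[-0.8682 0.5801]
Step 4: x=[6.7119 11.1926] v=[-1.1213 0.7508]

Answer: 6.7119 11.1926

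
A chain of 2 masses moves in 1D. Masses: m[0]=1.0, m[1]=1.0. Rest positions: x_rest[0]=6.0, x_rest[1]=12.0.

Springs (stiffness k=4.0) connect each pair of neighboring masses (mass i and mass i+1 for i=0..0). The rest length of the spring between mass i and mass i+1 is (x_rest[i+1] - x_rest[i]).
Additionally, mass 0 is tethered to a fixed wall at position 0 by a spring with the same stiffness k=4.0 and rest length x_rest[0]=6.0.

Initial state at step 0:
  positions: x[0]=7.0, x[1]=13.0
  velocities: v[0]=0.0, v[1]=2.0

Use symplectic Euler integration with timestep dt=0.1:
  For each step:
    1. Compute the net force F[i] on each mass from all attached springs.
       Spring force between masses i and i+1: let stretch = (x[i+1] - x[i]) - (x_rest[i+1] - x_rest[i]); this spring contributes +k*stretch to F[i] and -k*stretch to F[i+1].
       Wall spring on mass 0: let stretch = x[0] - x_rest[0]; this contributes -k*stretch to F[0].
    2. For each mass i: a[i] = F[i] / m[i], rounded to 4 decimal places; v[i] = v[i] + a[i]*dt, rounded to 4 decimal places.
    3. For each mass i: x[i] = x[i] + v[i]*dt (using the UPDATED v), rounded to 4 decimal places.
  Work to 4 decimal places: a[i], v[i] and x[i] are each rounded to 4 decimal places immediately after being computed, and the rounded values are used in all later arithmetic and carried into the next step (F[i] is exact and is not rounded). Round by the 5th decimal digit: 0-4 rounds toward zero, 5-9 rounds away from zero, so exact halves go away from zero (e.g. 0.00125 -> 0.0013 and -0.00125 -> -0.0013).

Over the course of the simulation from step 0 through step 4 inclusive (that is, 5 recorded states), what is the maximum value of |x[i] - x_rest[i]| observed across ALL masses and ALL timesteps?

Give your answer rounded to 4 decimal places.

Step 0: x=[7.0000 13.0000] v=[0.0000 2.0000]
Step 1: x=[6.9600 13.2000] v=[-0.4000 2.0000]
Step 2: x=[6.8912 13.3904] v=[-0.6880 1.9040]
Step 3: x=[6.8067 13.5608] v=[-0.8448 1.7043]
Step 4: x=[6.7201 13.7011] v=[-0.8658 1.4027]
Max displacement = 1.7011

Answer: 1.7011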